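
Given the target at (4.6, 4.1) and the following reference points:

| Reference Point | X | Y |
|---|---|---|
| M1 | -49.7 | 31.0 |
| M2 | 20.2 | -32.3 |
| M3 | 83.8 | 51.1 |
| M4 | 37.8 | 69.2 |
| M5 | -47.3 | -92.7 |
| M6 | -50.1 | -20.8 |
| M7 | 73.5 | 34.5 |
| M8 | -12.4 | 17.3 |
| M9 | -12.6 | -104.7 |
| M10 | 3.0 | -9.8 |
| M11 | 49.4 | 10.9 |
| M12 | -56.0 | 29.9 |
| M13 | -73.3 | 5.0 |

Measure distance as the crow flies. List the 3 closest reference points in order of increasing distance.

Distances from (4.6, 4.1):
M1: √((-54.3)² + (26.9)²) = √(2948.490 + 723.610) = 60.6
M2: √((15.6)² + (-36.4)²) = √(243.360 + 1324.960) = 39.6
M3: √((79.2)² + (47.0)²) = √(6272.640 + 2209.000) = 92.1
M4: √((33.2)² + (65.1)²) = √(1102.240 + 4238.010) = 73.1
M5: √((-51.9)² + (-96.8)²) = √(2693.610 + 9370.240) = 109.8
M6: √((-54.7)² + (-24.9)²) = √(2992.090 + 620.010) = 60.1
M7: √((68.9)² + (30.4)²) = √(4747.210 + 924.160) = 75.3
M8: √((-17.0)² + (13.2)²) = √(289.000 + 174.240) = 21.5
M9: √((-17.2)² + (-108.8)²) = √(295.840 + 11837.440) = 110.2
M10: √((-1.6)² + (-13.9)²) = √(2.560 + 193.210) = 14.0
M11: √((44.8)² + (6.8)²) = √(2007.040 + 46.240) = 45.3
M12: √((-60.6)² + (25.8)²) = √(3672.360 + 665.640) = 65.9
M13: √((-77.9)² + (0.9)²) = √(6068.410 + 0.810) = 77.9
Sorted: M10 (14.0) < M8 (21.5) < M2 (39.6) < M11 (45.3) < M6 (60.1) < …

M10, M8, M2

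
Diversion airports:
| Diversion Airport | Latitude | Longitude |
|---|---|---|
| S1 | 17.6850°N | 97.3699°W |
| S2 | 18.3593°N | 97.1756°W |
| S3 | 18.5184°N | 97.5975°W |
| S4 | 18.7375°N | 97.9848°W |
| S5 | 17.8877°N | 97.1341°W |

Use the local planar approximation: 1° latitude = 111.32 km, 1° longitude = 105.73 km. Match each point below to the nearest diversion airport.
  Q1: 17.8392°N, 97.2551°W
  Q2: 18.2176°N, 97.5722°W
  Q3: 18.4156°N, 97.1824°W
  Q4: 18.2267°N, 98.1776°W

Q1→S5; Q2→S3; Q3→S2; Q4→S4

Q1 at 17.8392°N, 97.2551°W:
  S1: √((-0.1542·111.32)² + (-0.1148·105.73)²) = √(294.655901 + 147.326286) = 21.0234 km
  S2: √((0.5201·111.32)² + (0.0795·105.73)²) = √(3352.124212 + 70.653019) = 58.5045 km
  S3: √((0.6792·111.32)² + (-0.3424·105.73)²) = √(5716.651926 + 1310.581329) = 83.8286 km
  S4: √((0.8983·111.32)² + (-0.7297·105.73)²) = √(9999.751202 + 5952.304730) = 126.3014 km
  S5: √((0.0485·111.32)² + (0.1210·105.73)²) = √(29.149417 + 163.669292) = 13.8859 km
  → nearest: S5 (13.8859 km)
Q2 at 18.2176°N, 97.5722°W:
  S1: √((-0.5326·111.32)² + (0.2023·105.73)²) = √(3515.189315 + 457.496978) = 63.0292 km
  S2: √((0.1417·111.32)² + (0.3966·105.73)²) = √(248.820464 + 1758.336066) = 44.8013 km
  S3: √((0.3008·111.32)² + (-0.0253·105.73)²) = √(1121.248975 + 7.155459) = 33.5917 km
  S4: √((0.5199·111.32)² + (-0.4126·105.73)²) = √(3349.546646 + 1903.070651) = 72.4749 km
  S5: √((-0.3299·111.32)² + (0.4381·105.73)²) = √(1348.686550 + 2145.571396) = 59.1122 km
  → nearest: S3 (33.5917 km)
Q3 at 18.4156°N, 97.1824°W:
  S1: √((-0.7306·111.32)² + (-0.1875·105.73)²) = √(6614.632663 + 393.005844) = 83.7116 km
  S2: √((-0.0563·111.32)² + (0.0068·105.73)²) = √(39.279250 + 0.516909) = 6.3084 km
  S3: √((0.1028·111.32)² + (-0.4151·105.73)²) = √(130.958178 + 1926.202451) = 45.3559 km
  S4: √((0.3219·111.32)² + (-0.8024·105.73)²) = √(1284.068963 + 7197.444164) = 92.0951 km
  S5: √((-0.5279·111.32)² + (0.0483·105.73)²) = √(3453.422541 + 26.078987) = 58.9873 km
  → nearest: S2 (6.3084 km)
Q4 at 18.2267°N, 98.1776°W:
  S1: √((-0.5417·111.32)² + (0.8077·105.73)²) = √(3636.336511 + 7292.839070) = 104.5427 km
  S2: √((0.1326·111.32)² + (1.0020·105.73)²) = √(217.888066 + 11223.592947) = 106.9649 km
  S3: √((0.2917·111.32)² + (0.5801·105.73)²) = √(1054.433642 + 3761.856244) = 69.3995 km
  S4: √((0.5108·111.32)² + (0.1928·105.73)²) = √(3233.316157 + 415.537788) = 60.4057 km
  S5: √((-0.3390·111.32)² + (1.0435·105.73)²) = √(1424.117397 + 12172.544509) = 116.6047 km
  → nearest: S4 (60.4057 km)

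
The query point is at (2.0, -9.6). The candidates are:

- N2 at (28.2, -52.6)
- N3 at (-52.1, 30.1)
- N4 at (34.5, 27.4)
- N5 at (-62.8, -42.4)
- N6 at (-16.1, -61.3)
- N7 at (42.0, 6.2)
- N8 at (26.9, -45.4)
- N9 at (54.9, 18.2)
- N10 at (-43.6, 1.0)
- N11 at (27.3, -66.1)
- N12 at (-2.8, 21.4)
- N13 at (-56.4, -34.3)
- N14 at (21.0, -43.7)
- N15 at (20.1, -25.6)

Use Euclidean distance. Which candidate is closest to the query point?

N15

Distances from (2.0, -9.6):
N2: √((26.2)² + (-43.0)²) = √(686.440 + 1849.000) = 50.4
N3: √((-54.1)² + (39.7)²) = √(2926.810 + 1576.090) = 67.1
N4: √((32.5)² + (37.0)²) = √(1056.250 + 1369.000) = 49.2
N5: √((-64.8)² + (-32.8)²) = √(4199.040 + 1075.840) = 72.6
N6: √((-18.1)² + (-51.7)²) = √(327.610 + 2672.890) = 54.8
N7: √((40.0)² + (15.8)²) = √(1600.000 + 249.640) = 43.0
N8: √((24.9)² + (-35.8)²) = √(620.010 + 1281.640) = 43.6
N9: √((52.9)² + (27.8)²) = √(2798.410 + 772.840) = 59.8
N10: √((-45.6)² + (10.6)²) = √(2079.360 + 112.360) = 46.8
N11: √((25.3)² + (-56.5)²) = √(640.090 + 3192.250) = 61.9
N12: √((-4.8)² + (31.0)²) = √(23.040 + 961.000) = 31.4
N13: √((-58.4)² + (-24.7)²) = √(3410.560 + 610.090) = 63.4
N14: √((19.0)² + (-34.1)²) = √(361.000 + 1162.810) = 39.0
N15: √((18.1)² + (-16.0)²) = √(327.610 + 256.000) = 24.2
Minimum: N15 at 24.2.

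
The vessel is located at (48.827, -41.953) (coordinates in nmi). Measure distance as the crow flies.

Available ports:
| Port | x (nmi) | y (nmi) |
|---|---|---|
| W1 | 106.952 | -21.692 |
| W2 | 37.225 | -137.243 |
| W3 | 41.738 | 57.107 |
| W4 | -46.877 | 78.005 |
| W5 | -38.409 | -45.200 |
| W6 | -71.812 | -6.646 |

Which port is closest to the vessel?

Distances from (48.827, -41.953):
W1: √((58.125)² + (20.261)²) = √(3378.51562 + 410.50812) = 61.555 nmi
W2: √((-11.602)² + (-95.290)²) = √(134.60640 + 9080.18410) = 95.994 nmi
W3: √((-7.089)² + (99.060)²) = √(50.25392 + 9812.88360) = 99.313 nmi
W4: √((-95.704)² + (119.958)²) = √(9159.25562 + 14389.92176) = 153.457 nmi
W5: √((-87.236)² + (-3.247)²) = √(7610.11970 + 10.54301) = 87.296 nmi
W6: √((-120.639)² + (35.307)²) = √(14553.76832 + 1246.58425) = 125.699 nmi
Minimum: W1 at 61.555 nmi.

W1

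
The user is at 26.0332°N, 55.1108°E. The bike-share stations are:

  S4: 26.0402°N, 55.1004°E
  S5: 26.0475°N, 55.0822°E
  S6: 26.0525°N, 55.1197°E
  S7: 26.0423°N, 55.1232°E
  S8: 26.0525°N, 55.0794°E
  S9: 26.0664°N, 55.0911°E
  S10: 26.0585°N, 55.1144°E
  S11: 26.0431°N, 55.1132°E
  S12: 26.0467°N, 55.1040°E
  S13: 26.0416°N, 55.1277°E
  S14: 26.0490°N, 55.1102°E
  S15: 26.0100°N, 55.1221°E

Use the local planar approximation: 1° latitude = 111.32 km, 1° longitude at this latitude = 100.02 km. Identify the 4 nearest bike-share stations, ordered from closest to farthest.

Distances from 26.0332°N, 55.1108°E:
S4: √((0.0070·111.32)² + (-0.0104·100.02)²) = √(0.607215 + 1.082033) = 1.2997 km
S5: √((0.0143·111.32)² + (-0.0286·100.02)²) = √(2.534069 + 8.182872) = 3.2737 km
S6: √((0.0193·111.32)² + (0.0089·100.02)²) = √(4.615949 + 0.792417) = 2.3256 km
S7: √((0.0091·111.32)² + (0.0124·100.02)²) = √(1.026193 + 1.538215) = 1.6014 km
S8: √((0.0193·111.32)² + (-0.0314·100.02)²) = √(4.615949 + 9.863544) = 3.8052 km
S9: √((0.0332·111.32)² + (-0.0197·100.02)²) = √(13.659115 + 3.882453) = 4.1883 km
S10: √((0.0253·111.32)² + (0.0036·100.02)²) = √(7.932086 + 0.129652) = 2.8393 km
S11: √((0.0099·111.32)² + (0.0024·100.02)²) = √(1.214554 + 0.057623) = 1.1279 km
S12: √((0.0135·111.32)² + (-0.0068·100.02)²) = √(2.258468 + 0.462585) = 1.6496 km
S13: √((0.0084·111.32)² + (0.0169·100.02)²) = √(0.874390 + 2.857243) = 1.9317 km
S14: √((0.0158·111.32)² + (-0.0006·100.02)²) = √(3.093574 + 0.003601) = 1.7599 km
S15: √((-0.0232·111.32)² + (0.0113·100.02)²) = √(6.669947 + 1.277411) = 2.8191 km
Sorted: S11 (1.1279 km) < S4 (1.2997 km) < S7 (1.6014 km) < S12 (1.6496 km) < S14 (1.7599 km) < S13 (1.9317 km) < …

S11, S4, S7, S12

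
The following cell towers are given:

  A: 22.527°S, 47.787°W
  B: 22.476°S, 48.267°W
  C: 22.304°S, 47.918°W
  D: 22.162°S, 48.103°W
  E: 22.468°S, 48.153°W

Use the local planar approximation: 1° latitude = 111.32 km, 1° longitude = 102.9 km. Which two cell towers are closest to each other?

Pairwise distances:
A–B: √((0.051·111.32)² + (-0.480·102.9)²) = √(32.23196 + 2439.56966) = 49.717 km
A–C: √((0.223·111.32)² + (-0.131·102.9)²) = √(616.24885 + 181.70770) = 28.248 km
A–D: √((0.365·111.32)² + (-0.316·102.9)²) = √(1650.94317 + 1057.31627) = 52.041 km
A–E: √((0.059·111.32)² + (-0.366·102.9)²) = √(43.13705 + 1418.38105) = 38.230 km
B–C: √((0.172·111.32)² + (0.349·102.9)²) = √(366.60914 + 1289.67893) = 40.698 km
B–D: √((0.314·111.32)² + (0.164·102.9)²) = √(1221.81567 + 284.78588) = 38.815 km
B–E: √((0.008·111.32)² + (0.114·102.9)²) = √(0.79310 + 137.60698) = 11.764 km
C–D: √((0.142·111.32)² + (-0.185·102.9)²) = √(249.87516 + 362.38833) = 24.744 km
C–E: √((-0.164·111.32)² + (-0.235·102.9)²) = √(333.29906 + 584.74494) = 30.299 km
D–E: √((-0.306·111.32)² + (-0.050·102.9)²) = √(1160.35065 + 26.47102) = 34.450 km
Closest pair: B–E at 11.764 km.

B and E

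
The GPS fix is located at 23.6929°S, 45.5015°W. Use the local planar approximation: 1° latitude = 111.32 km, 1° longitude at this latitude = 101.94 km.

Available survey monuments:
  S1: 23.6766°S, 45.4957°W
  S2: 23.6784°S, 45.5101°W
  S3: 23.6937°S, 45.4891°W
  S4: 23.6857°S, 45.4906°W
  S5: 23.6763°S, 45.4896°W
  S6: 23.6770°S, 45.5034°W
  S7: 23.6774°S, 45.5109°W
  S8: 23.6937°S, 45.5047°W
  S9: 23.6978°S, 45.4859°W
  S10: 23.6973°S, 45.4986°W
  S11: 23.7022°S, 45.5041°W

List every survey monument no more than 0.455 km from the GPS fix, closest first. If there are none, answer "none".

S8

Distances from 23.6929°S, 45.5015°W:
S1: 1.9084 km
S2: 1.8369 km
S3: 1.2672 km
S4: 1.3701 km
S5: 2.2105 km
S6: 1.7806 km
S7: 1.9737 km
S8: 0.3381 km
S9: 1.6812 km
S10: 0.5721 km
S11: 1.0687 km
Threshold 0.455 km: S8 (0.3381 km) is within range.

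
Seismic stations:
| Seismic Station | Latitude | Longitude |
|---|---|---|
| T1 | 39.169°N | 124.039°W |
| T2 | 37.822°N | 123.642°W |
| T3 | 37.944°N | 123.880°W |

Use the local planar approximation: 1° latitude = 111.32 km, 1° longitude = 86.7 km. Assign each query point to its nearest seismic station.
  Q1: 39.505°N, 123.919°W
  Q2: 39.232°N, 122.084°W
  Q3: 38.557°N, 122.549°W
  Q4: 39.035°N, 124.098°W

Q1 at 39.505°N, 123.919°W:
  T1: √((-0.336·111.32)² + (-0.120·86.7)²) = √(1399.02331 + 108.24322) = 38.824 km
  T2: √((-1.683·111.32)² + (0.277·86.7)²) = √(35100.60703 + 576.76345) = 188.885 km
  T3: √((-1.561·111.32)² + (0.039·86.7)²) = √(30196.19362 + 11.43319) = 173.803 km
  → nearest: T1 (38.824 km)
Q2 at 39.232°N, 122.084°W:
  T1: √((-0.063·111.32)² + (-1.955·86.7)²) = √(49.18441 + 28729.74150) = 169.644 km
  T2: √((-1.410·111.32)² + (-1.558·86.7)²) = √(24636.81831 + 18246.22818) = 207.082 km
  T3: √((-1.288·111.32)² + (-1.796·86.7)²) = √(20557.87028 + 24246.60065) = 211.671 km
  → nearest: T1 (169.644 km)
Q3 at 38.557°N, 122.549°W:
  T1: √((0.612·111.32)² + (-1.490·86.7)²) = √(4641.40258 + 16688.24749) = 146.047 km
  T2: √((-0.735·111.32)² + (-1.093·86.7)²) = √(6694.54513 + 8980.04512) = 125.198 km
  T3: √((-0.613·111.32)² + (-1.331·86.7)²) = √(4656.58296 + 13316.62917) = 134.064 km
  → nearest: T2 (125.198 km)
Q4 at 39.035°N, 124.098°W:
  T1: √((0.134·111.32)² + (0.059·86.7)²) = √(222.51331 + 26.16629) = 15.770 km
  T2: √((-1.213·111.32)² + (0.456·86.7)²) = √(18233.41417 + 1563.03204) = 140.700 km
  T3: √((-1.091·111.32)² + (0.218·86.7)²) = √(14750.13165 + 357.23268) = 122.912 km
  → nearest: T1 (15.770 km)

Q1→T1; Q2→T1; Q3→T2; Q4→T1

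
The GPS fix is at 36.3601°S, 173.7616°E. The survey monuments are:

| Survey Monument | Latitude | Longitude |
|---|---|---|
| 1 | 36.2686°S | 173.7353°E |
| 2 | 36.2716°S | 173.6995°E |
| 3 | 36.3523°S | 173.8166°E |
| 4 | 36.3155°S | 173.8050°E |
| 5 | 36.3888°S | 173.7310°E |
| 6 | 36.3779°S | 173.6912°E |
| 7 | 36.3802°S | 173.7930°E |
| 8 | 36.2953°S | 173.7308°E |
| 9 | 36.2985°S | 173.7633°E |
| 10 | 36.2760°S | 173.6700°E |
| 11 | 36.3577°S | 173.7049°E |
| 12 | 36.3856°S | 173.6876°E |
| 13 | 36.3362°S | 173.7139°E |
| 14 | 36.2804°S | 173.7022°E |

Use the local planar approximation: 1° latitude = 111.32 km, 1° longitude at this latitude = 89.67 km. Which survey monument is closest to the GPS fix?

Distances from 36.3601°S, 173.7616°E:
1: 10.4552 km
2: 11.3167 km
3: 5.0077 km
4: 6.3083 km
5: 4.2114 km
6: 6.6164 km
7: 3.5964 km
8: 7.7242 km
9: 6.8590 km
10: 12.4544 km
11: 5.0913 km
12: 7.2173 km
13: 5.0372 km
14: 10.3483 km
Minimum: 7 at 3.5964 km.

7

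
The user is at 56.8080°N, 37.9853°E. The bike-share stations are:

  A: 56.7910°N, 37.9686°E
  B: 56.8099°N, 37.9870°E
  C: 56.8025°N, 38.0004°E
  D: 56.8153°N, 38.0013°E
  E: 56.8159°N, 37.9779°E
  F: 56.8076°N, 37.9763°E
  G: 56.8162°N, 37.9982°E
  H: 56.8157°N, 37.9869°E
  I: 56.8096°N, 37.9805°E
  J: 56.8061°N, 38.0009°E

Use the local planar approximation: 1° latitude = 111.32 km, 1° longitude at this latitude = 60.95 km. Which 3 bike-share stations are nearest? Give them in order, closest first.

B, I, F

Distances from 56.8080°N, 37.9853°E:
A: 2.1488 km
B: 0.2355 km
C: 1.1054 km
D: 1.2694 km
E: 0.9883 km
F: 0.5504 km
G: 1.2048 km
H: 0.8627 km
I: 0.3425 km
J: 0.9741 km
Sorted: B (0.2355 km) < I (0.3425 km) < F (0.5504 km) < H (0.8627 km) < J (0.9741 km) < …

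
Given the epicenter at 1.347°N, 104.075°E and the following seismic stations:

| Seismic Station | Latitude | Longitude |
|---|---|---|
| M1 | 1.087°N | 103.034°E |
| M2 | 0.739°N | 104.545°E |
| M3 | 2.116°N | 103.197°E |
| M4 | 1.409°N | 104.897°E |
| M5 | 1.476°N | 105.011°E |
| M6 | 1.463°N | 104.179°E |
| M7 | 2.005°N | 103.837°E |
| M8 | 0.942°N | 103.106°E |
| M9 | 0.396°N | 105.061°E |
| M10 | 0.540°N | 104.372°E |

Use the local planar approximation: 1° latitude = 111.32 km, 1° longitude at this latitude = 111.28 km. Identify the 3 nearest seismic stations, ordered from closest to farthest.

Distances from 1.347°N, 104.075°E:
M1: √((-0.260·111.32)² + (-1.041·111.28)²) = √(837.70883 + 13419.48017) = 119.403 km
M2: √((-0.608·111.32)² + (0.470·111.28)²) = √(4580.92893 + 2735.45736) = 85.536 km
M3: √((0.769·111.32)² + (-0.878·111.28)²) = √(7328.22972 + 9546.04035) = 129.901 km
M4: √((0.062·111.32)² + (0.822·111.28)²) = √(47.63540 + 8367.15606) = 91.732 km
M5: √((0.129·111.32)² + (0.936·111.28)²) = √(206.21764 + 10848.90563) = 105.143 km
M6: √((0.116·111.32)² + (0.104·111.28)²) = √(166.74867 + 133.93711) = 17.340 km
M7: √((0.658·111.32)² + (-0.238·111.28)²) = √(5365.35154 + 701.43616) = 77.890 km
M8: √((-0.405·111.32)² + (-0.969·111.28)²) = √(2032.62116 + 11627.37791) = 116.876 km
M9: √((-0.951·111.32)² + (0.986·111.28)²) = √(11207.46598 + 12038.93484) = 152.468 km
M10: √((-0.807·111.32)² + (0.297·111.28)²) = √(8070.37035 + 1092.31308) = 95.722 km
Sorted: M6 (17.340 km) < M7 (77.890 km) < M2 (85.536 km) < M4 (91.732 km) < M10 (95.722 km) < …

M6, M7, M2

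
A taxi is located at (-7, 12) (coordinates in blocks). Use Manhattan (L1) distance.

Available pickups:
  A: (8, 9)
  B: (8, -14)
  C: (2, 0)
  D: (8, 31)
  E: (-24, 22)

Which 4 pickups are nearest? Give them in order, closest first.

Distances from (-7, 12):
A: |15| + |-3| = 15 + 3 = 18 blocks
B: |15| + |-26| = 15 + 26 = 41 blocks
C: |9| + |-12| = 9 + 12 = 21 blocks
D: |15| + |19| = 15 + 19 = 34 blocks
E: |-17| + |10| = 17 + 10 = 27 blocks
Sorted: A (18 blocks) < C (21 blocks) < E (27 blocks) < D (34 blocks) < B (41 blocks)

A, C, E, D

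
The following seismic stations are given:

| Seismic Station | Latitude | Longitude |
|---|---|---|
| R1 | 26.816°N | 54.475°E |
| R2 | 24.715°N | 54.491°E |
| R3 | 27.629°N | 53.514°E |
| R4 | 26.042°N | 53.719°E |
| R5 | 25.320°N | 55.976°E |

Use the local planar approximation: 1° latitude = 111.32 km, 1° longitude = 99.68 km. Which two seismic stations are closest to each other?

Pairwise distances:
R1–R2: √((-2.101·111.32)² + (0.016·99.68)²) = √(54701.40737 + 2.54364) = 233.889 km
R1–R3: √((0.813·111.32)² + (-0.961·99.68)²) = √(8190.82197 + 9176.19922) = 131.784 km
R1–R4: √((-0.774·111.32)² + (-0.756·99.68)²) = √(7423.83510 + 5678.84022) = 114.467 km
R1–R5: √((-1.496·111.32)² + (1.501·99.68)²) = √(27733.81297 + 22386.04864) = 223.875 km
R2–R3: √((2.914·111.32)² + (-0.977·99.68)²) = √(105226.58841 + 9484.29789) = 338.690 km
R2–R4: √((1.327·111.32)² + (-0.772·99.68)²) = √(21821.68292 + 5921.75805) = 166.564 km
R2–R5: √((0.605·111.32)² + (1.485·99.68)²) = √(4535.83392 + 21911.34142) = 162.626 km
R3–R4: √((-1.587·111.32)² + (0.205·99.68)²) = √(31210.46569 + 417.56470) = 177.843 km
R3–R5: √((-2.309·111.32)² + (2.462·99.68)²) = √(66068.47175 + 60227.12828) = 355.381 km
R4–R5: √((-0.722·111.32)² + (2.257·99.68)²) = √(6459.82556 + 50614.99249) = 238.903 km
Closest pair: R1–R4 at 114.467 km.

R1 and R4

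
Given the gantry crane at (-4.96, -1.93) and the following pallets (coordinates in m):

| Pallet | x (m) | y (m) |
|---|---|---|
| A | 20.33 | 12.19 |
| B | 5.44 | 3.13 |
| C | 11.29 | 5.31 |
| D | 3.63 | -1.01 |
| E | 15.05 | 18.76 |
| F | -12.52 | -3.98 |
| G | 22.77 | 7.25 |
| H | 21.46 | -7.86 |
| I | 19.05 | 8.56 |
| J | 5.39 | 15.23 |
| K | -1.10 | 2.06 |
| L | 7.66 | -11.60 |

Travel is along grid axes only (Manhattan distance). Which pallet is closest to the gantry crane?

K

Distances from (-4.96, -1.93):
A: 39.41 m
B: 15.46 m
C: 23.49 m
D: 9.51 m
E: 40.70 m
F: 9.61 m
G: 36.91 m
H: 32.35 m
I: 34.50 m
J: 27.51 m
K: 7.85 m
L: 22.29 m
Minimum: K at 7.85 m.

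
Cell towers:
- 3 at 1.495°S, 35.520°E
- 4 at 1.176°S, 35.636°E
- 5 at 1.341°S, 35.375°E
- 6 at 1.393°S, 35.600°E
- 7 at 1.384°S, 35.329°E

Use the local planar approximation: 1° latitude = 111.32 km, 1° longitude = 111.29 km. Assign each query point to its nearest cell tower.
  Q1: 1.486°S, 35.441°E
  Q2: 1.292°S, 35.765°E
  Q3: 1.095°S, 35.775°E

Q1 at 1.486°S, 35.441°E:
  3: 8.849 km
  4: 40.766 km
  5: 17.734 km
  6: 20.501 km
  7: 16.861 km
  → nearest: 3 (8.849 km)
Q2 at 1.292°S, 35.765°E:
  3: 35.413 km
  4: 19.309 km
  5: 43.745 km
  6: 21.532 km
  7: 49.591 km
  → nearest: 4 (19.309 km)
Q3 at 1.095°S, 35.775°E:
  3: 52.803 km
  4: 17.905 km
  5: 52.265 km
  6: 38.468 km
  7: 59.150 km
  → nearest: 4 (17.905 km)

Q1→3; Q2→4; Q3→4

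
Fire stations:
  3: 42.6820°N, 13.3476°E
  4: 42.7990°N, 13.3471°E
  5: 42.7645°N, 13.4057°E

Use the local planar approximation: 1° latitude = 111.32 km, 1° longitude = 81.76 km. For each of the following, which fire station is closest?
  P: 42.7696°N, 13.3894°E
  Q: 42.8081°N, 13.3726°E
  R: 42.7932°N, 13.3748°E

P at 42.7696°N, 13.3894°E:
  3: 10.3332 km
  4: 4.7615 km
  5: 1.4486 km
  → nearest: 5 (1.4486 km)
Q at 42.8081°N, 13.3726°E:
  3: 14.1855 km
  4: 2.3180 km
  5: 5.5570 km
  → nearest: 4 (2.3180 km)
R at 42.7932°N, 13.3748°E:
  3: 12.5770 km
  4: 2.3550 km
  5: 4.0731 km
  → nearest: 4 (2.3550 km)

P→5; Q→4; R→4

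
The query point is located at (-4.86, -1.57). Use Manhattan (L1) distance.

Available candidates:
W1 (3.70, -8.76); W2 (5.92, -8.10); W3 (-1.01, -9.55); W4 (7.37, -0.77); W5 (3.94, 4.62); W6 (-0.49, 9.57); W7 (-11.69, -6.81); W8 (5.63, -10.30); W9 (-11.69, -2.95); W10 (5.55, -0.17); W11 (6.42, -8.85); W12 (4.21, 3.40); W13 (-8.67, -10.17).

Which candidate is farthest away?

W8

Distances from (-4.86, -1.57):
W1: |8.56| + |-7.19| = 8.56 + 7.19 = 15.75
W2: |10.78| + |-6.53| = 10.78 + 6.53 = 17.31
W3: |3.85| + |-7.98| = 3.85 + 7.98 = 11.83
W4: |12.23| + |0.80| = 12.23 + 0.80 = 13.03
W5: |8.80| + |6.19| = 8.80 + 6.19 = 14.99
W6: |4.37| + |11.14| = 4.37 + 11.14 = 15.51
W7: |-6.83| + |-5.24| = 6.83 + 5.24 = 12.07
W8: |10.49| + |-8.73| = 10.49 + 8.73 = 19.22
W9: |-6.83| + |-1.38| = 6.83 + 1.38 = 8.21
W10: |10.41| + |1.40| = 10.41 + 1.40 = 11.81
W11: |11.28| + |-7.28| = 11.28 + 7.28 = 18.56
W12: |9.07| + |4.97| = 9.07 + 4.97 = 14.04
W13: |-3.81| + |-8.60| = 3.81 + 8.60 = 12.41
Maximum: W8 at 19.22.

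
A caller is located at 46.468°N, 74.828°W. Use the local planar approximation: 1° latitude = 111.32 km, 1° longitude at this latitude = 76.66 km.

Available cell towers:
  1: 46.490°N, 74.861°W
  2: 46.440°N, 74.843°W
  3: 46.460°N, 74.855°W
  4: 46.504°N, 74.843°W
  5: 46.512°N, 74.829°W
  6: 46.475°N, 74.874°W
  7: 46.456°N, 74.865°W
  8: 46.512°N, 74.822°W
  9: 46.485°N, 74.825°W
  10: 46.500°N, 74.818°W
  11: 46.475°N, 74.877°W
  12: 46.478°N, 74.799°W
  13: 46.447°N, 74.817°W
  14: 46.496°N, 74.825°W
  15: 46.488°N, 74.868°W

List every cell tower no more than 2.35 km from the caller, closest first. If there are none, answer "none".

9, 3

Distances from 46.468°N, 74.828°W:
1: 3.521 km
2: 3.322 km
3: 2.253 km
4: 4.169 km
5: 4.899 km
6: 3.611 km
7: 3.135 km
8: 4.920 km
9: 1.906 km
10: 3.644 km
11: 3.836 km
12: 2.486 km
13: 2.485 km
14: 3.125 km
15: 3.789 km
Threshold 2.35 km: 9 (1.906 km), 3 (2.253 km) are within range.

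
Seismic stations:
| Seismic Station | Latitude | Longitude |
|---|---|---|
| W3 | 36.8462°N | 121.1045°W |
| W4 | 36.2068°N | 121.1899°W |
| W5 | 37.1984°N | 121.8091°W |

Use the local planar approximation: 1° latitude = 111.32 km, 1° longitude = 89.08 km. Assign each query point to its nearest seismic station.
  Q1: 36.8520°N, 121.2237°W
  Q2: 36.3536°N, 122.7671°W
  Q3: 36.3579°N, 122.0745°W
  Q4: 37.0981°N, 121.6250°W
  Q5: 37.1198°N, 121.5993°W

Q1 at 36.8520°N, 121.2237°W:
  W3: √((-0.0058·111.32)² + (0.1192·89.08)²) = √(0.416872 + 112.749059) = 10.6379 km
  W4: √((-0.6452·111.32)² + (0.0338·89.08)²) = √(5158.638710 + 9.065543) = 71.8867 km
  W5: √((0.3464·111.32)² + (-0.5854·89.08)²) = √(1486.969847 + 2719.354664) = 64.8562 km
  → nearest: W3 (10.6379 km)
Q2 at 36.3536°N, 122.7671°W:
  W3: √((0.4926·111.32)² + (1.6626·89.08)²) = √(3007.012340 + 21934.915669) = 157.9301 km
  W4: √((-0.1468·111.32)² + (1.5772·89.08)²) = √(267.053643 + 19739.400265) = 141.4442 km
  W5: √((0.8448·111.32)² + (0.9580·89.08)²) = √(8844.111429 + 7282.683477) = 126.9913 km
  → nearest: W5 (126.9913 km)
Q3 at 36.3579°N, 122.0745°W:
  W3: √((0.4883·111.32)² + (0.9700·89.08)²) = √(2954.743894 + 7466.273338) = 102.0834 km
  W4: √((-0.1511·111.32)² + (0.8846·89.08)²) = √(282.927605 + 6209.466477) = 80.5754 km
  W5: √((0.8405·111.32)² + (0.2654·89.08)²) = √(8754.308175 + 558.936220) = 96.5052 km
  → nearest: W4 (80.5754 km)
Q4 at 37.0981°N, 121.6250°W:
  W3: √((-0.2519·111.32)² + (0.5205·89.08)²) = √(786.326171 + 2149.818938) = 54.1862 km
  W4: √((-0.8913·111.32)² + (0.4351·89.08)²) = √(9844.512355 + 1502.237446) = 106.5211 km
  W5: √((0.1003·111.32)² + (-0.1841·89.08)²) = √(124.666068 + 268.947799) = 19.8397 km
  → nearest: W5 (19.8397 km)
Q5 at 37.1198°N, 121.5993°W:
  W3: √((-0.2736·111.32)² + (0.4948·89.08)²) = √(927.638108 + 1942.762888) = 53.5761 km
  W4: √((-0.9130·111.32)² + (0.4094·89.08)²) = √(10329.705748 + 1330.013635) = 107.9802 km
  W5: √((0.0786·111.32)² + (-0.2098·89.08)²) = √(76.558160 + 349.278123) = 20.6358 km
  → nearest: W5 (20.6358 km)

Q1→W3; Q2→W5; Q3→W4; Q4→W5; Q5→W5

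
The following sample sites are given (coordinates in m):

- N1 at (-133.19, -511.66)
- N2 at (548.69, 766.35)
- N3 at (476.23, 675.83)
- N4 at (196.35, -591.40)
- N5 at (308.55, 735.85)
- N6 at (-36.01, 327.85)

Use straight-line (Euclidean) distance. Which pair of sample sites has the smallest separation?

Pairwise distances:
N2–N3: 115.95 m
N3–N5: 178.10 m
N2–N5: 242.07 m
N1–N4: 339.05 m
N5–N6: 534.03 m
N3–N6: 619.26 m
N2–N6: 730.86 m
N1–N6: 845.12 m
N4–N6: 948.16 m
N3–N4: 1297.77 m
N1–N5: 1323.41 m
N4–N5: 1331.98 m
N1–N3: 1334.74 m
N2–N4: 1402.72 m
N1–N2: 1448.54 m
Closest pair: N2–N3 at 115.95 m.

N2 and N3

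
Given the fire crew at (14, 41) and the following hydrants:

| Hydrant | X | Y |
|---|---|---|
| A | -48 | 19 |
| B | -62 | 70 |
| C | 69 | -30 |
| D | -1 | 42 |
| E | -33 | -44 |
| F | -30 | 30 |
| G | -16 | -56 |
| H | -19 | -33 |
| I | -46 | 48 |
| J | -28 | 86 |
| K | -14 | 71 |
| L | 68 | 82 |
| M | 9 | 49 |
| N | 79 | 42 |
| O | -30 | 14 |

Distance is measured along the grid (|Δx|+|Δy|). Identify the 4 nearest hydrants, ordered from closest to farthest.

Distances from (14, 41):
A: 84
B: 105
C: 126
D: 16
E: 132
F: 55
G: 127
H: 107
I: 67
J: 87
K: 58
L: 95
M: 13
N: 66
O: 71
Sorted: M (13) < D (16) < F (55) < K (58) < N (66) < I (67) < …

M, D, F, K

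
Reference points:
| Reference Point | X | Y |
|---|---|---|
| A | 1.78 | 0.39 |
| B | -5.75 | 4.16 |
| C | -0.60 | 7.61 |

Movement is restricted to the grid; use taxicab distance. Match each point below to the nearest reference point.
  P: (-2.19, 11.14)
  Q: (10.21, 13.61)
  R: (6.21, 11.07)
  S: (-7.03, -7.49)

P at (-2.19, 11.14):
  A: 14.72
  B: 10.54
  C: 5.12
  → nearest: C (5.12)
Q at (10.21, 13.61):
  A: 21.65
  B: 25.41
  C: 16.81
  → nearest: C (16.81)
R at (6.21, 11.07):
  A: 15.11
  B: 18.87
  C: 10.27
  → nearest: C (10.27)
S at (-7.03, -7.49):
  A: 16.69
  B: 12.93
  C: 21.53
  → nearest: B (12.93)

P→C; Q→C; R→C; S→B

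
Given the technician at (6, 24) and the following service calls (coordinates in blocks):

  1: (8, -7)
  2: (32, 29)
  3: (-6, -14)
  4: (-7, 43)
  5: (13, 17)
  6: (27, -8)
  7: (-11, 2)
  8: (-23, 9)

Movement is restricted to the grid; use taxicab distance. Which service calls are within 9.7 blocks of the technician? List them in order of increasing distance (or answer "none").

none

Distances from (6, 24):
1: |2| + |-31| = 2 + 31 = 33 blocks
2: |26| + |5| = 26 + 5 = 31 blocks
3: |-12| + |-38| = 12 + 38 = 50 blocks
4: |-13| + |19| = 13 + 19 = 32 blocks
5: |7| + |-7| = 7 + 7 = 14 blocks
6: |21| + |-32| = 21 + 32 = 53 blocks
7: |-17| + |-22| = 17 + 22 = 39 blocks
8: |-29| + |-15| = 29 + 15 = 44 blocks
Threshold 9.7 blocks: none within range.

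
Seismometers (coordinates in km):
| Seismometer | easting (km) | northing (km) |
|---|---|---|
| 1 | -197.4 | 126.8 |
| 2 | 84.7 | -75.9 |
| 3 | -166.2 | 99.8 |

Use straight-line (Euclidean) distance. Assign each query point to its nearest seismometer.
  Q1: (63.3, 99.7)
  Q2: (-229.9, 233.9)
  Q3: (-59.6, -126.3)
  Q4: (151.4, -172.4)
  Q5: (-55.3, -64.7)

Q1→2; Q2→1; Q3→2; Q4→2; Q5→2

Q1 at (63.3, 99.7):
  1: √((-260.7)² + (27.1)²) = √(67964.490 + 734.410) = 262.1 km
  2: √((21.4)² + (-175.6)²) = √(457.960 + 30835.360) = 176.9 km
  3: √((-229.5)² + (0.1)²) = √(52670.250 + 0.010) = 229.5 km
  → nearest: 2 (176.9 km)
Q2 at (-229.9, 233.9):
  1: √((32.5)² + (-107.1)²) = √(1056.250 + 11470.410) = 111.9 km
  2: √((314.6)² + (-309.8)²) = √(98973.160 + 95976.040) = 441.5 km
  3: √((63.7)² + (-134.1)²) = √(4057.690 + 17982.810) = 148.5 km
  → nearest: 1 (111.9 km)
Q3 at (-59.6, -126.3):
  1: √((-137.8)² + (253.1)²) = √(18988.840 + 64059.610) = 288.2 km
  2: √((144.3)² + (50.4)²) = √(20822.490 + 2540.160) = 152.8 km
  3: √((-106.6)² + (226.1)²) = √(11363.560 + 51121.210) = 250.0 km
  → nearest: 2 (152.8 km)
Q4 at (151.4, -172.4):
  1: √((-348.8)² + (299.2)²) = √(121661.440 + 89520.640) = 459.5 km
  2: √((-66.7)² + (96.5)²) = √(4448.890 + 9312.250) = 117.3 km
  3: √((-317.6)² + (272.2)²) = √(100869.760 + 74092.840) = 418.3 km
  → nearest: 2 (117.3 km)
Q5 at (-55.3, -64.7):
  1: √((-142.1)² + (191.5)²) = √(20192.410 + 36672.250) = 238.5 km
  2: √((140.0)² + (-11.2)²) = √(19600.000 + 125.440) = 140.4 km
  3: √((-110.9)² + (164.5)²) = √(12298.810 + 27060.250) = 198.4 km
  → nearest: 2 (140.4 km)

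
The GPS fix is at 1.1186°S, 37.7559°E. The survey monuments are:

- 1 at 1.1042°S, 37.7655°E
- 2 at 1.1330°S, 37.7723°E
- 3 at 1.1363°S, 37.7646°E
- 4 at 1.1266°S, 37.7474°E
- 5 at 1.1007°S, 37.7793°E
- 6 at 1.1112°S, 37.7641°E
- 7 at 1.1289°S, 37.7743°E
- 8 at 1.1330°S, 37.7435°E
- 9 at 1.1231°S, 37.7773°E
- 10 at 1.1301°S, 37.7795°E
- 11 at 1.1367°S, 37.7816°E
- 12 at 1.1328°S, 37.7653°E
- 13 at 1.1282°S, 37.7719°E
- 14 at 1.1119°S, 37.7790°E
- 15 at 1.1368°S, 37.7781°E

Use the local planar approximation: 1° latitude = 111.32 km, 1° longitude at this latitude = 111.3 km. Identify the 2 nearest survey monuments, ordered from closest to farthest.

Distances from 1.1186°S, 37.7559°E:
1: √((0.0144·111.32)² + (0.0096·111.3)²) = √(2.569635 + 1.141650) = 1.9265 km
2: √((-0.0144·111.32)² + (0.0164·111.3)²) = √(2.569635 + 3.331793) = 2.4293 km
3: √((-0.0177·111.32)² + (0.0087·111.3)²) = √(3.882334 + 0.937624) = 2.1954 km
4: √((-0.0080·111.32)² + (-0.0085·111.3)²) = √(0.793097 + 0.895011) = 1.2993 km
5: √((0.0179·111.32)² + (0.0234·111.3)²) = √(3.970566 + 6.783004) = 3.2793 km
6: √((0.0074·111.32)² + (0.0082·111.3)²) = √(0.678594 + 0.832948) = 1.2294 km
7: √((-0.0103·111.32)² + (0.0184·111.3)²) = √(1.314682 + 4.193976) = 2.3471 km
8: √((-0.0144·111.32)² + (-0.0124·111.3)²) = √(2.569635 + 1.904731) = 2.1153 km
9: √((-0.0045·111.32)² + (0.0214·111.3)²) = √(0.250941 + 5.673067) = 2.4339 km
10: √((-0.0115·111.32)² + (0.0236·111.3)²) = √(1.638861 + 6.899448) = 2.9220 km
11: √((-0.0181·111.32)² + (0.0257·111.3)²) = √(4.059790 + 8.181945) = 3.4988 km
12: √((-0.0142·111.32)² + (0.0094·111.3)²) = √(2.498752 + 1.094576) = 1.8956 km
13: √((-0.0096·111.32)² + (0.0160·111.3)²) = √(1.142060 + 3.171249) = 2.0769 km
14: √((0.0067·111.32)² + (0.0231·111.3)²) = √(0.556283 + 6.610195) = 2.6770 km
15: √((-0.0182·111.32)² + (0.0222·111.3)²) = √(4.104773 + 6.105149) = 3.1953 km
Sorted: 6 (1.2294 km) < 4 (1.2993 km) < 12 (1.8956 km) < 1 (1.9265 km) < …

6, 4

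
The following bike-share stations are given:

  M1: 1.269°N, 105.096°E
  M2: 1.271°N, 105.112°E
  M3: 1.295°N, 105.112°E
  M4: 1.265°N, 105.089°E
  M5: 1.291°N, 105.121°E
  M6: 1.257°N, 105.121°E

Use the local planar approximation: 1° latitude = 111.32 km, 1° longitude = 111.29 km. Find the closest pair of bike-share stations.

M1 and M4

Pairwise distances:
M1–M2: √((0.002·111.32)² + (0.016·111.29)²) = √(0.04957 + 3.17068) = 1.795 km
M1–M3: √((0.026·111.32)² + (0.016·111.29)²) = √(8.37709 + 3.17068) = 3.398 km
M1–M4: √((-0.004·111.32)² + (-0.007·111.29)²) = √(0.19827 + 0.60689) = 0.897 km
M1–M5: √((0.022·111.32)² + (0.025·111.29)²) = √(5.99780 + 7.74092) = 3.707 km
M1–M6: √((-0.012·111.32)² + (0.025·111.29)²) = √(1.78447 + 7.74092) = 3.086 km
M2–M3: √((0.024·111.32)² + (0.000·111.29)²) = √(7.13787 + 0.00000) = 2.672 km
M2–M4: √((-0.006·111.32)² + (-0.023·111.29)²) = √(0.44612 + 6.55191) = 2.645 km
M2–M5: √((0.020·111.32)² + (0.009·111.29)²) = √(4.95686 + 1.00322) = 2.441 km
M2–M6: √((-0.014·111.32)² + (0.009·111.29)²) = √(2.42886 + 1.00322) = 1.853 km
M3–M4: √((-0.030·111.32)² + (-0.023·111.29)²) = √(11.15293 + 6.55191) = 4.208 km
M3–M5: √((-0.004·111.32)² + (0.009·111.29)²) = √(0.19827 + 1.00322) = 1.096 km
M3–M6: √((-0.038·111.32)² + (0.009·111.29)²) = √(17.89425 + 1.00322) = 4.347 km
M4–M5: √((0.026·111.32)² + (0.032·111.29)²) = √(8.37709 + 12.68272) = 4.589 km
M4–M6: √((-0.008·111.32)² + (0.032·111.29)²) = √(0.79310 + 12.68272) = 3.671 km
M5–M6: √((-0.034·111.32)² + (0.000·111.29)²) = √(14.32532 + 0.00000) = 3.785 km
Closest pair: M1–M4 at 0.897 km.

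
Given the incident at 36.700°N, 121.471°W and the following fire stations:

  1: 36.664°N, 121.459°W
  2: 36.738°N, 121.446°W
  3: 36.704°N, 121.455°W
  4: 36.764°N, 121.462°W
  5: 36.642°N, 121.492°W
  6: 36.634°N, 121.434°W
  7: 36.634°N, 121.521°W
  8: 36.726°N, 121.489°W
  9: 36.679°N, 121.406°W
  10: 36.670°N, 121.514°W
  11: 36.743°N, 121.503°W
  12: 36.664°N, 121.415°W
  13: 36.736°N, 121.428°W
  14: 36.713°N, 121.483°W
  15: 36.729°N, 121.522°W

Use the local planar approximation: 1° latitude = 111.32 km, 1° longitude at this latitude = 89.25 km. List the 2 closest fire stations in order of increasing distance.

Distances from 36.700°N, 121.471°W:
1: √((-0.036·111.32)² + (0.012·89.25)²) = √(16.06022 + 1.14704) = 4.148 km
2: √((0.038·111.32)² + (0.025·89.25)²) = √(17.89425 + 4.97848) = 4.783 km
3: √((0.004·111.32)² + (0.016·89.25)²) = √(0.19827 + 2.03918) = 1.496 km
4: √((0.064·111.32)² + (0.009·89.25)²) = √(50.75822 + 0.64521) = 7.170 km
5: √((-0.058·111.32)² + (-0.021·89.25)²) = √(41.68717 + 3.51281) = 6.723 km
6: √((-0.066·111.32)² + (0.037·89.25)²) = √(53.98017 + 10.90486) = 8.055 km
7: √((-0.066·111.32)² + (-0.050·89.25)²) = √(53.98017 + 19.91391) = 8.596 km
8: √((0.026·111.32)² + (-0.018·89.25)²) = √(8.37709 + 2.58084) = 3.310 km
9: √((-0.021·111.32)² + (0.065·89.25)²) = √(5.46493 + 33.65450) = 6.255 km
10: √((-0.030·111.32)² + (-0.043·89.25)²) = √(11.15293 + 14.72833) = 5.087 km
11: √((0.043·111.32)² + (-0.032·89.25)²) = √(22.91307 + 8.15674) = 5.574 km
12: √((-0.036·111.32)² + (0.056·89.25)²) = √(16.06022 + 24.98000) = 6.406 km
13: √((0.036·111.32)² + (0.043·89.25)²) = √(16.06022 + 14.72833) = 5.549 km
14: √((0.013·111.32)² + (-0.012·89.25)²) = √(2.09427 + 1.14704) = 1.800 km
15: √((0.029·111.32)² + (-0.051·89.25)²) = √(10.42179 + 20.71843) = 5.580 km
Sorted: 3 (1.496 km) < 14 (1.800 km) < 8 (3.310 km) < 1 (4.148 km) < …

3, 14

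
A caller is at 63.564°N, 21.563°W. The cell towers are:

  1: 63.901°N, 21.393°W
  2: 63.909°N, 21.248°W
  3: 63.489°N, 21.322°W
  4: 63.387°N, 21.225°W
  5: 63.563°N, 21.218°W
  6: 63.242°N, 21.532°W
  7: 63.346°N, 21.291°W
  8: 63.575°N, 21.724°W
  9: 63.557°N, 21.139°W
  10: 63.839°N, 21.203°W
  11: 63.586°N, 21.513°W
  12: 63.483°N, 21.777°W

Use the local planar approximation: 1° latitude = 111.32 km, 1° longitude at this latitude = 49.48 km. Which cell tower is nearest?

11

Distances from 63.564°N, 21.563°W:
1: √((0.337·111.32)² + (0.170·49.48)²) = √(1407.36322 + 70.75501) = 38.446 km
2: √((0.345·111.32)² + (0.315·49.48)²) = √(1474.97475 + 242.92963) = 41.448 km
3: √((-0.075·111.32)² + (0.241·49.48)²) = √(69.70580 + 142.19799) = 14.557 km
4: √((-0.177·111.32)² + (0.338·49.48)²) = √(388.23343 + 279.70020) = 25.844 km
5: √((-0.001·111.32)² + (0.345·49.48)²) = √(0.01239 + 291.40538) = 17.071 km
6: √((-0.322·111.32)² + (0.031·49.48)²) = √(1284.86689 + 2.35279) = 35.878 km
7: √((-0.218·111.32)² + (0.272·49.48)²) = √(588.92418 + 181.13284) = 27.750 km
8: √((0.011·111.32)² + (-0.161·49.48)²) = √(1.49945 + 63.46162) = 8.060 km
9: √((-0.007·111.32)² + (0.424·49.48)²) = √(0.60721 + 440.14026) = 20.994 km
10: √((0.275·111.32)² + (0.360·49.48)²) = √(937.15577 + 317.29584) = 35.418 km
11: √((0.022·111.32)² + (0.050·49.48)²) = √(5.99780 + 6.12068) = 3.481 km
12: √((-0.081·111.32)² + (-0.214·49.48)²) = √(81.30485 + 112.12099) = 13.908 km
Minimum: 11 at 3.481 km.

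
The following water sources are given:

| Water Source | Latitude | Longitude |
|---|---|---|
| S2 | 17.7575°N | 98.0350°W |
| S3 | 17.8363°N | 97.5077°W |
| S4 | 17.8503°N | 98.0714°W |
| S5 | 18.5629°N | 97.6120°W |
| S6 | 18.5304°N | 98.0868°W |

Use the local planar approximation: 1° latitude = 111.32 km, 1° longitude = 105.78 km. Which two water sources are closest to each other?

Pairwise distances:
S2–S3: 56.4634 km
S2–S4: 11.0247 km
S2–S5: 100.2023 km
S2–S6: 86.2135 km
S3–S4: 59.6485 km
S3–S5: 81.6341 km
S3–S6: 98.6036 km
S4–S5: 93.0281 km
S4–S6: 75.7263 km
S5–S6: 50.3545 km
Closest pair: S2–S4 at 11.0247 km.

S2 and S4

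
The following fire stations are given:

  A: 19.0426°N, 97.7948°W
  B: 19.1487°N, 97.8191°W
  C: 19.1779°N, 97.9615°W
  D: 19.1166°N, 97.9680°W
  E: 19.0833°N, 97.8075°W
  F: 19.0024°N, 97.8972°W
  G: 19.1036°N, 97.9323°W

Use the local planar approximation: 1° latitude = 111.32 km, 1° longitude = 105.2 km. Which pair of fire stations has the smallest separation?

D and G

Pairwise distances:
D–G: √((-0.0130·111.32)² + (0.0357·105.2)²) = √(2.094272 + 14.104832) = 4.0248 km
A–E: √((0.0407·111.32)² + (-0.0127·105.2)²) = √(20.527460 + 1.785003) = 4.7236 km
C–D: √((-0.0613·111.32)² + (-0.0065·105.2)²) = √(46.565830 + 0.467582) = 6.8581 km
B–E: √((-0.0654·111.32)² + (0.0116·105.2)²) = √(53.003176 + 1.489181) = 7.3819 km
C–G: √((-0.0743·111.32)² + (0.0292·105.2)²) = √(68.410698 + 9.436201) = 8.8231 km
A–F: √((-0.0402·111.32)² + (-0.1024·105.2)²) = √(20.026198 + 116.046325) = 11.6650 km
F–G: √((0.1012·111.32)² + (-0.0351·105.2)²) = √(126.913383 + 13.634704) = 11.8553 km
A–B: √((0.1061·111.32)² + (-0.0243·105.2)²) = √(139.500949 + 6.534976) = 12.0845 km
B–G: √((-0.0451·111.32)² + (-0.1132·105.2)²) = √(25.205742 + 141.815707) = 12.9237 km
E–F: √((-0.0809·111.32)² + (-0.0897·105.2)²) = √(81.104218 + 89.046400) = 13.0442 km
E–G: √((0.0203·111.32)² + (-0.1248·105.2)²) = √(5.106678 + 172.369591) = 13.3220 km
D–F: √((-0.1142·111.32)² + (0.0708·105.2)²) = √(161.613860 + 55.475087) = 14.7339 km
B–C: √((0.0292·111.32)² + (-0.1424·105.2)²) = √(10.566036 + 224.414781) = 15.3291 km
A–G: √((0.0610·111.32)² + (-0.1375·105.2)²) = √(46.111162 + 209.236225) = 15.9796 km
B–D: √((-0.0321·111.32)² + (-0.1489·105.2)²) = √(12.768987 + 245.369668) = 16.0667 km
D–E: √((-0.0333·111.32)² + (0.1605·105.2)²) = √(13.741523 + 285.089717) = 17.2867 km
B–F: √((-0.1463·111.32)² + (-0.0781·105.2)²) = √(265.237574 + 67.504628) = 18.2412 km
C–E: √((-0.0946·111.32)² + (0.1540·105.2)²) = √(110.899265 + 262.465921) = 19.3227 km
A–D: √((0.0740·111.32)² + (-0.1732·105.2)²) = √(67.859372 + 331.991722) = 19.9963 km
C–F: √((-0.1755·111.32)² + (0.0643·105.2)²) = √(381.681084 + 45.756566) = 20.6746 km
A–C: √((0.1353·111.32)² + (-0.1667·105.2)²) = √(226.851674 + 307.540757) = 23.1169 km
Closest pair: D–G at 4.0248 km.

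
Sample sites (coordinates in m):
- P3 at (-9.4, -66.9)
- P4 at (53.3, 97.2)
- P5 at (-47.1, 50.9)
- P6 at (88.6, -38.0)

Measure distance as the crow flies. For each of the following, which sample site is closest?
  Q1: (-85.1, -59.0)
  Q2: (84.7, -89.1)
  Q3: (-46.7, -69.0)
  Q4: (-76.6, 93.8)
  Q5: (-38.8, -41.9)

Q1→P3; Q2→P6; Q3→P3; Q4→P5; Q5→P3

Q1 at (-85.1, -59.0):
  P3: 76.1 m
  P4: 208.7 m
  P5: 116.3 m
  P6: 175.0 m
  → nearest: P3 (76.1 m)
Q2 at (84.7, -89.1):
  P3: 96.7 m
  P4: 188.9 m
  P5: 192.3 m
  P6: 51.2 m
  → nearest: P6 (51.2 m)
Q3 at (-46.7, -69.0):
  P3: 37.4 m
  P4: 194.0 m
  P5: 119.9 m
  P6: 138.8 m
  → nearest: P3 (37.4 m)
Q4 at (-76.6, 93.8):
  P3: 174.2 m
  P4: 129.9 m
  P5: 52.1 m
  P6: 211.3 m
  → nearest: P5 (52.1 m)
Q5 at (-38.8, -41.9):
  P3: 38.6 m
  P4: 166.8 m
  P5: 93.2 m
  P6: 127.5 m
  → nearest: P3 (38.6 m)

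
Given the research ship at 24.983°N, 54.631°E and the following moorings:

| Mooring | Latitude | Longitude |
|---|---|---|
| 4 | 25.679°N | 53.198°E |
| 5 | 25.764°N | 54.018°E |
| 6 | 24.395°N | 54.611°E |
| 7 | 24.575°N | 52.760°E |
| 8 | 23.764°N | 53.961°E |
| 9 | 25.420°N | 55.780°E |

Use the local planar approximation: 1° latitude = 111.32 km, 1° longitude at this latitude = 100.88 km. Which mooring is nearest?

Distances from 24.983°N, 54.631°E:
4: √((0.696·111.32)² + (-1.433·100.88)²) = √(6002.95205 + 20897.89429) = 164.015 km
5: √((0.781·111.32)² + (-0.613·100.88)²) = √(7558.72357 + 3824.11634) = 106.690 km
6: √((-0.588·111.32)² + (-0.020·100.88)²) = √(4284.50888 + 4.07071) = 65.487 km
7: √((-0.408·111.32)² + (-1.871·100.88)²) = √(2062.84559 + 35625.23371) = 194.134 km
8: √((-1.219·111.32)² + (-0.670·100.88)²) = √(18414.24031 + 4568.35403) = 151.600 km
9: √((0.437·111.32)² + (1.149·100.88)²) = √(2366.51504 + 13435.38774) = 125.706 km
Minimum: 6 at 65.487 km.

6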